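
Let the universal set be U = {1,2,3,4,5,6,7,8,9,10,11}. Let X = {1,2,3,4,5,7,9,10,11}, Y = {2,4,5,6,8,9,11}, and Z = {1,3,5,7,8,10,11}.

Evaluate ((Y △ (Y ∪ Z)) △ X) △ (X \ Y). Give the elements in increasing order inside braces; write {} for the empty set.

Y ∪ Z = {1,2,3,4,5,6,7,8,9,10,11}
Y △ (Y ∪ Z) = {1,3,7,10}
(Y △ (Y ∪ Z)) △ X = {2,4,5,9,11}
X \ Y = {1,3,7,10}
((Y △ (Y ∪ Z)) △ X) △ (X \ Y) = {1,2,3,4,5,7,9,10,11}

{1,2,3,4,5,7,9,10,11}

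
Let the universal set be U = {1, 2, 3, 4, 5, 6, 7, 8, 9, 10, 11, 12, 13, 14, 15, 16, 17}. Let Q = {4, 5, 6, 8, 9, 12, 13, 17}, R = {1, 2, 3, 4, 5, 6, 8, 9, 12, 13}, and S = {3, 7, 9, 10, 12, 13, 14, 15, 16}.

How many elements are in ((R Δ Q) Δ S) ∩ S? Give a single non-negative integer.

8

R Δ Q = {1, 2, 3, 17}
(R Δ Q) Δ S = {1, 2, 7, 9, 10, 12, 13, 14, 15, 16, 17}
((R Δ Q) Δ S) ∩ S = {7, 9, 10, 12, 13, 14, 15, 16}
|((R Δ Q) Δ S) ∩ S| = 8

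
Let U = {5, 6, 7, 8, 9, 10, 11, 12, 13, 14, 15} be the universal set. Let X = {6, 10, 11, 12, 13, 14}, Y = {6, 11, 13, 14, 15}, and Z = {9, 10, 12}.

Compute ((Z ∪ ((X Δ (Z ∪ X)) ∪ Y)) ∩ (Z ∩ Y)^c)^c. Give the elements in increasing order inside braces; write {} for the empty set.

Z ∪ X = {6, 9, 10, 11, 12, 13, 14}
X Δ (Z ∪ X) = {9}
(X Δ (Z ∪ X)) ∪ Y = {6, 9, 11, 13, 14, 15}
Z ∪ ((X Δ (Z ∪ X)) ∪ Y) = {6, 9, 10, 11, 12, 13, 14, 15}
Z ∩ Y = {}
(Z ∩ Y)^c = {5, 6, 7, 8, 9, 10, 11, 12, 13, 14, 15}
(Z ∪ ((X Δ (Z ∪ X)) ∪ Y)) ∩ (Z ∩ Y)^c = {6, 9, 10, 11, 12, 13, 14, 15}
((Z ∪ ((X Δ (Z ∪ X)) ∪ Y)) ∩ (Z ∩ Y)^c)^c = {5, 7, 8}

{5, 7, 8}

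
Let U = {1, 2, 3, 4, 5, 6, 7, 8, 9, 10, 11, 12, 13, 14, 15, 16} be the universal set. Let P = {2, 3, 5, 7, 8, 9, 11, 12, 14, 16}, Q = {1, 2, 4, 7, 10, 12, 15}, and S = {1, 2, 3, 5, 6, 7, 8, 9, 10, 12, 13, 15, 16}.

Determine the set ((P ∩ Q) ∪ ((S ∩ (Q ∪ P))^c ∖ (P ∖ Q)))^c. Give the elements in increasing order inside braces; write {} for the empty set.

{1, 3, 5, 8, 9, 10, 11, 14, 15, 16}

P ∩ Q = {2, 7, 12}
Q ∪ P = {1, 2, 3, 4, 5, 7, 8, 9, 10, 11, 12, 14, 15, 16}
S ∩ (Q ∪ P) = {1, 2, 3, 5, 7, 8, 9, 10, 12, 15, 16}
(S ∩ (Q ∪ P))^c = {4, 6, 11, 13, 14}
P ∖ Q = {3, 5, 8, 9, 11, 14, 16}
(S ∩ (Q ∪ P))^c ∖ (P ∖ Q) = {4, 6, 13}
(P ∩ Q) ∪ ((S ∩ (Q ∪ P))^c ∖ (P ∖ Q)) = {2, 4, 6, 7, 12, 13}
((P ∩ Q) ∪ ((S ∩ (Q ∪ P))^c ∖ (P ∖ Q)))^c = {1, 3, 5, 8, 9, 10, 11, 14, 15, 16}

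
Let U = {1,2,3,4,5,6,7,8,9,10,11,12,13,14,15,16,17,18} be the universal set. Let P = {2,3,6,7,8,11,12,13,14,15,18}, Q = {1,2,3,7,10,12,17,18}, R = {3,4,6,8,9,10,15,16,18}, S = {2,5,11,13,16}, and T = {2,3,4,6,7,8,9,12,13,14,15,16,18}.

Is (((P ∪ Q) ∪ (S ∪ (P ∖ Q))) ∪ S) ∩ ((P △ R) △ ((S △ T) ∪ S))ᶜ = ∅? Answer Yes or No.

No

P ∪ Q = {1,2,3,6,7,8,10,11,12,13,14,15,17,18}
P ∖ Q = {6,8,11,13,14,15}
S ∪ (P ∖ Q) = {2,5,6,8,11,13,14,15,16}
(P ∪ Q) ∪ (S ∪ (P ∖ Q)) = {1,2,3,5,6,7,8,10,11,12,13,14,15,16,17,18}
((P ∪ Q) ∪ (S ∪ (P ∖ Q))) ∪ S = {1,2,3,5,6,7,8,10,11,12,13,14,15,16,17,18}
P △ R = {2,4,7,9,10,11,12,13,14,16}
S △ T = {3,4,5,6,7,8,9,11,12,14,15,18}
(S △ T) ∪ S = {2,3,4,5,6,7,8,9,11,12,13,14,15,16,18}
(P △ R) △ ((S △ T) ∪ S) = {3,5,6,8,10,15,18}
((P △ R) △ ((S △ T) ∪ S))ᶜ = {1,2,4,7,9,11,12,13,14,16,17}
1 lies in both, so they are not disjoint.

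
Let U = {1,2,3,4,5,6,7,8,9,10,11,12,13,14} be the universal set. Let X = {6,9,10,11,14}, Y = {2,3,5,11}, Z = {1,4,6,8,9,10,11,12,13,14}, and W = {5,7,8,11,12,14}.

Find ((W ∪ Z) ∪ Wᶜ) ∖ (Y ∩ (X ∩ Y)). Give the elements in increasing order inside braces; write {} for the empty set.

W ∪ Z = {1,4,5,6,7,8,9,10,11,12,13,14}
Wᶜ = {1,2,3,4,6,9,10,13}
(W ∪ Z) ∪ Wᶜ = {1,2,3,4,5,6,7,8,9,10,11,12,13,14}
X ∩ Y = {11}
Y ∩ (X ∩ Y) = {11}
((W ∪ Z) ∪ Wᶜ) ∖ (Y ∩ (X ∩ Y)) = {1,2,3,4,5,6,7,8,9,10,12,13,14}

{1,2,3,4,5,6,7,8,9,10,12,13,14}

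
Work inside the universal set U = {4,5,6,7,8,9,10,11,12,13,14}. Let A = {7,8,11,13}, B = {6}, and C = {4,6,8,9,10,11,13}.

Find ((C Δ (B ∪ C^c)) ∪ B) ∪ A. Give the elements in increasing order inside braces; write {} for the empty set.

C^c = {5,7,12,14}
B ∪ C^c = {5,6,7,12,14}
C Δ (B ∪ C^c) = {4,5,7,8,9,10,11,12,13,14}
(C Δ (B ∪ C^c)) ∪ B = {4,5,6,7,8,9,10,11,12,13,14}
((C Δ (B ∪ C^c)) ∪ B) ∪ A = {4,5,6,7,8,9,10,11,12,13,14}

{4,5,6,7,8,9,10,11,12,13,14}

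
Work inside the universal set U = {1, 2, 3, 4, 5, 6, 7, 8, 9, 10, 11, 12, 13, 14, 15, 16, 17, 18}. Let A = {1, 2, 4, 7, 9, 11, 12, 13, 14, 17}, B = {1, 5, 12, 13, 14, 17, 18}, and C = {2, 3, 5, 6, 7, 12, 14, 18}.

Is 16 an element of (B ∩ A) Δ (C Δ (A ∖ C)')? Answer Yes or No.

16 ∉ B and 16 ∉ A, so 16 ∉ B ∩ A
16 ∉ A and 16 ∉ C, so 16 ∉ A ∖ C
16 ∈ (A ∖ C)' since 16 ∉ (A ∖ C)
16 ∉ C and 16 ∈ (A ∖ C)', so 16 ∈ C Δ (A ∖ C)'
16 ∉ (B ∩ A) and 16 ∈ (C Δ (A ∖ C)'), so 16 ∈ (B ∩ A) Δ (C Δ (A ∖ C)')

Yes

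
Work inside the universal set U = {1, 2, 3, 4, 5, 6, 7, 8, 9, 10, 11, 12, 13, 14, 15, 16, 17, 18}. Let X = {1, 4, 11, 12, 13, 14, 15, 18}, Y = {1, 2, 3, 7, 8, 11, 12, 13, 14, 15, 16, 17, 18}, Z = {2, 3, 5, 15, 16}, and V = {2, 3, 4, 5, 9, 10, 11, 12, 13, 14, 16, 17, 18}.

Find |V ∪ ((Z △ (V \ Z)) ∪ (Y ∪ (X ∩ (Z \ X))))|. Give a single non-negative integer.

17

V \ Z = {4, 9, 10, 11, 12, 13, 14, 17, 18}
Z △ (V \ Z) = {2, 3, 4, 5, 9, 10, 11, 12, 13, 14, 15, 16, 17, 18}
Z \ X = {2, 3, 5, 16}
X ∩ (Z \ X) = {}
Y ∪ (X ∩ (Z \ X)) = {1, 2, 3, 7, 8, 11, 12, 13, 14, 15, 16, 17, 18}
(Z △ (V \ Z)) ∪ (Y ∪ (X ∩ (Z \ X))) = {1, 2, 3, 4, 5, 7, 8, 9, 10, 11, 12, 13, 14, 15, 16, 17, 18}
V ∪ ((Z △ (V \ Z)) ∪ (Y ∪ (X ∩ (Z \ X)))) = {1, 2, 3, 4, 5, 7, 8, 9, 10, 11, 12, 13, 14, 15, 16, 17, 18}
|V ∪ ((Z △ (V \ Z)) ∪ (Y ∪ (X ∩ (Z \ X))))| = 17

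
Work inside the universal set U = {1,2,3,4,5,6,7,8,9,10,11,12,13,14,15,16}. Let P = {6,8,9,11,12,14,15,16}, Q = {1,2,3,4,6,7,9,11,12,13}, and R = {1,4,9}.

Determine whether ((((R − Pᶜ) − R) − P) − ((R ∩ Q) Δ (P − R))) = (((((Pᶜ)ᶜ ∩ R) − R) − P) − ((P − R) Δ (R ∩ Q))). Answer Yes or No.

Yes

Pᶜ = {1,2,3,4,5,7,10,13}
R − Pᶜ = {9}
(R − Pᶜ) − R = {}
((R − Pᶜ) − R) − P = {}
R ∩ Q = {1,4,9}
P − R = {6,8,11,12,14,15,16}
(R ∩ Q) Δ (P − R) = {1,4,6,8,9,11,12,14,15,16}
(((R − Pᶜ) − R) − P) − ((R ∩ Q) Δ (P − R)) = {}
(Pᶜ)ᶜ = {6,8,9,11,12,14,15,16}
(Pᶜ)ᶜ ∩ R = {9}
((Pᶜ)ᶜ ∩ R) − R = {}
(((Pᶜ)ᶜ ∩ R) − R) − P = {}
(P − R) Δ (R ∩ Q) = {1,4,6,8,9,11,12,14,15,16}
((((Pᶜ)ᶜ ∩ R) − R) − P) − ((P − R) Δ (R ∩ Q)) = {}
Both equal {}, so (((R − Pᶜ) − R) − P) − ((R ∩ Q) Δ (P − R)) = ((((Pᶜ)ᶜ ∩ R) − R) − P) − ((P − R) Δ (R ∩ Q)).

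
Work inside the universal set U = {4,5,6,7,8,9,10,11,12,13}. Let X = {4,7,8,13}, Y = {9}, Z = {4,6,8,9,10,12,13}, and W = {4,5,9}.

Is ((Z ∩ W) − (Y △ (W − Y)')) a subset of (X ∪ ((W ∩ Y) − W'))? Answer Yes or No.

Yes

Z ∩ W = {4,9}
W − Y = {4,5}
(W − Y)' = {6,7,8,9,10,11,12,13}
Y △ (W − Y)' = {6,7,8,10,11,12,13}
(Z ∩ W) − (Y △ (W − Y)') = {4,9}
W ∩ Y = {9}
W' = {6,7,8,10,11,12,13}
(W ∩ Y) − W' = {9}
X ∪ ((W ∩ Y) − W') = {4,7,8,9,13}
Every element of {4,9} is in {4,7,8,9,13}, so (Z ∩ W) − (Y △ (W − Y)') ⊆ X ∪ ((W ∩ Y) − W').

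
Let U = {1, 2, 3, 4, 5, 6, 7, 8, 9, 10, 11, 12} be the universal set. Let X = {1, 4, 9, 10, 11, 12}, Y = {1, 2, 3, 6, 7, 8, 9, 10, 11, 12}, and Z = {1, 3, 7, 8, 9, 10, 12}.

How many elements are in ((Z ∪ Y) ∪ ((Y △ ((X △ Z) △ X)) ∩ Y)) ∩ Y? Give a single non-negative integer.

Z ∪ Y = {1, 2, 3, 6, 7, 8, 9, 10, 11, 12}
X △ Z = {3, 4, 7, 8, 11}
(X △ Z) △ X = {1, 3, 7, 8, 9, 10, 12}
Y △ ((X △ Z) △ X) = {2, 6, 11}
(Y △ ((X △ Z) △ X)) ∩ Y = {2, 6, 11}
(Z ∪ Y) ∪ ((Y △ ((X △ Z) △ X)) ∩ Y) = {1, 2, 3, 6, 7, 8, 9, 10, 11, 12}
((Z ∪ Y) ∪ ((Y △ ((X △ Z) △ X)) ∩ Y)) ∩ Y = {1, 2, 3, 6, 7, 8, 9, 10, 11, 12}
|((Z ∪ Y) ∪ ((Y △ ((X △ Z) △ X)) ∩ Y)) ∩ Y| = 10

10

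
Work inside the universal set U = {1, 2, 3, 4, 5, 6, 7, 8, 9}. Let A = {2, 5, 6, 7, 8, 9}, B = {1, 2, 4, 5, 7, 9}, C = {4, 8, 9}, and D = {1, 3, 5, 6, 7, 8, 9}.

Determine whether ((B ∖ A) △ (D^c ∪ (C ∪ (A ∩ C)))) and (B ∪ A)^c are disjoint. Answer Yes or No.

B ∖ A = {1, 4}
D^c = {2, 4}
A ∩ C = {8, 9}
C ∪ (A ∩ C) = {4, 8, 9}
D^c ∪ (C ∪ (A ∩ C)) = {2, 4, 8, 9}
(B ∖ A) △ (D^c ∪ (C ∪ (A ∩ C))) = {1, 2, 8, 9}
B ∪ A = {1, 2, 4, 5, 6, 7, 8, 9}
(B ∪ A)^c = {3}
{1, 2, 8, 9} and {3} share no elements.

Yes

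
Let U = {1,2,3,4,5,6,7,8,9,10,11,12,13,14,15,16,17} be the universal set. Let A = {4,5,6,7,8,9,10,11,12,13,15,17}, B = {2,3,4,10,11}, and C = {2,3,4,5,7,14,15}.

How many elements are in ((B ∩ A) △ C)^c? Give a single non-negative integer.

B ∩ A = {4,10,11}
(B ∩ A) △ C = {2,3,5,7,10,11,14,15}
((B ∩ A) △ C)^c = {1,4,6,8,9,12,13,16,17}
|((B ∩ A) △ C)^c| = 9

9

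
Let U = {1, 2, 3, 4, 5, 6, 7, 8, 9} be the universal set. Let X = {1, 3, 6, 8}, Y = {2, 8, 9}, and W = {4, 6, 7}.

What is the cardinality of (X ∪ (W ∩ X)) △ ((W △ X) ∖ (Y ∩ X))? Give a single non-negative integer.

W ∩ X = {6}
X ∪ (W ∩ X) = {1, 3, 6, 8}
W △ X = {1, 3, 4, 7, 8}
Y ∩ X = {8}
(W △ X) ∖ (Y ∩ X) = {1, 3, 4, 7}
(X ∪ (W ∩ X)) △ ((W △ X) ∖ (Y ∩ X)) = {4, 6, 7, 8}
|(X ∪ (W ∩ X)) △ ((W △ X) ∖ (Y ∩ X))| = 4

4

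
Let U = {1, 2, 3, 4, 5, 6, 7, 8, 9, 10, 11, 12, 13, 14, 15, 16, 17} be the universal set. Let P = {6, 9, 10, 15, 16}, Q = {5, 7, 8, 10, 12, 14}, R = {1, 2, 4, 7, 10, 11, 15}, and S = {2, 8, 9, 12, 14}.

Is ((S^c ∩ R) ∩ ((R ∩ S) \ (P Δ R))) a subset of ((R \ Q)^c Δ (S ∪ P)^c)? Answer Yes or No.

Yes

S^c = {1, 3, 4, 5, 6, 7, 10, 11, 13, 15, 16, 17}
S^c ∩ R = {1, 4, 7, 10, 11, 15}
R ∩ S = {2}
P Δ R = {1, 2, 4, 6, 7, 9, 11, 16}
(R ∩ S) \ (P Δ R) = {}
(S^c ∩ R) ∩ ((R ∩ S) \ (P Δ R)) = {}
R \ Q = {1, 2, 4, 11, 15}
(R \ Q)^c = {3, 5, 6, 7, 8, 9, 10, 12, 13, 14, 16, 17}
S ∪ P = {2, 6, 8, 9, 10, 12, 14, 15, 16}
(S ∪ P)^c = {1, 3, 4, 5, 7, 11, 13, 17}
(R \ Q)^c Δ (S ∪ P)^c = {1, 4, 6, 8, 9, 10, 11, 12, 14, 16}
Every element of {} is in {1, 4, 6, 8, 9, 10, 11, 12, 14, 16}, so (S^c ∩ R) ∩ ((R ∩ S) \ (P Δ R)) ⊆ (R \ Q)^c Δ (S ∪ P)^c.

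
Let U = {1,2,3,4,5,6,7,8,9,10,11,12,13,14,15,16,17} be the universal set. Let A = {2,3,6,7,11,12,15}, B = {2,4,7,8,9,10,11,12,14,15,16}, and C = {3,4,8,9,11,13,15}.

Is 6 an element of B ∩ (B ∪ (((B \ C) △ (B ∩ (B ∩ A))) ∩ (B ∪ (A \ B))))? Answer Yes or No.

No

6 ∉ B and 6 ∉ C, so 6 ∉ B \ C
6 ∉ B and 6 ∈ A, so 6 ∉ B ∩ A
6 ∉ B and 6 ∉ (B ∩ A), so 6 ∉ B ∩ (B ∩ A)
6 ∉ (B \ C) and 6 ∉ (B ∩ (B ∩ A)), so 6 ∉ (B \ C) △ (B ∩ (B ∩ A))
6 ∈ A and 6 ∉ B, so 6 ∈ A \ B
6 ∉ B and 6 ∈ (A \ B), so 6 ∈ B ∪ (A \ B)
6 ∉ ((B \ C) △ (B ∩ (B ∩ A))) and 6 ∈ (B ∪ (A \ B)), so 6 ∉ ((B \ C) △ (B ∩ (B ∩ A))) ∩ (B ∪ (A \ B))
6 ∉ B and 6 ∉ (((B \ C) △ (B ∩ (B ∩ A))) ∩ (B ∪ (A \ B))), so 6 ∉ B ∪ (((B \ C) △ (B ∩ (B ∩ A))) ∩ (B ∪ (A \ B)))
6 ∉ B and 6 ∉ (B ∪ (((B \ C) △ (B ∩ (B ∩ A))) ∩ (B ∪ (A \ B)))), so 6 ∉ B ∩ (B ∪ (((B \ C) △ (B ∩ (B ∩ A))) ∩ (B ∪ (A \ B))))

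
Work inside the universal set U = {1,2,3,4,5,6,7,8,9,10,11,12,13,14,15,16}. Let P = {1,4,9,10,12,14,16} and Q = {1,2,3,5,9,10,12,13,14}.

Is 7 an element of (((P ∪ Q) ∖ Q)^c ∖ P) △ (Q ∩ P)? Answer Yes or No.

Yes

7 ∉ P and 7 ∉ Q, so 7 ∉ P ∪ Q
7 ∉ (P ∪ Q) and 7 ∉ Q, so 7 ∉ (P ∪ Q) ∖ Q
7 ∈ ((P ∪ Q) ∖ Q)^c since 7 ∉ ((P ∪ Q) ∖ Q)
7 ∈ ((P ∪ Q) ∖ Q)^c and 7 ∉ P, so 7 ∈ ((P ∪ Q) ∖ Q)^c ∖ P
7 ∉ Q and 7 ∉ P, so 7 ∉ Q ∩ P
7 ∈ (((P ∪ Q) ∖ Q)^c ∖ P) and 7 ∉ (Q ∩ P), so 7 ∈ (((P ∪ Q) ∖ Q)^c ∖ P) △ (Q ∩ P)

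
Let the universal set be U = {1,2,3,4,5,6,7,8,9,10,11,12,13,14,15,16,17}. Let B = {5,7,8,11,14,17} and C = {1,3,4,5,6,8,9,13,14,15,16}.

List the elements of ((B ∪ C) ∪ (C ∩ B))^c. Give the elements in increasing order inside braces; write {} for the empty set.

B ∪ C = {1,3,4,5,6,7,8,9,11,13,14,15,16,17}
C ∩ B = {5,8,14}
(B ∪ C) ∪ (C ∩ B) = {1,3,4,5,6,7,8,9,11,13,14,15,16,17}
((B ∪ C) ∪ (C ∩ B))^c = {2,10,12}

{2,10,12}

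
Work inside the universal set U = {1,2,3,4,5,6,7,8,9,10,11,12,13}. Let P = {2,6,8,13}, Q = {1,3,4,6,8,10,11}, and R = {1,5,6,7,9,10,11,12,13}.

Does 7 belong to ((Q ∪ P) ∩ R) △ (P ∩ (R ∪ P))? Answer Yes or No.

No

7 ∉ Q and 7 ∉ P, so 7 ∉ Q ∪ P
7 ∉ (Q ∪ P) and 7 ∈ R, so 7 ∉ (Q ∪ P) ∩ R
7 ∈ R and 7 ∉ P, so 7 ∈ R ∪ P
7 ∉ P and 7 ∈ (R ∪ P), so 7 ∉ P ∩ (R ∪ P)
7 ∉ ((Q ∪ P) ∩ R) and 7 ∉ (P ∩ (R ∪ P)), so 7 ∉ ((Q ∪ P) ∩ R) △ (P ∩ (R ∪ P))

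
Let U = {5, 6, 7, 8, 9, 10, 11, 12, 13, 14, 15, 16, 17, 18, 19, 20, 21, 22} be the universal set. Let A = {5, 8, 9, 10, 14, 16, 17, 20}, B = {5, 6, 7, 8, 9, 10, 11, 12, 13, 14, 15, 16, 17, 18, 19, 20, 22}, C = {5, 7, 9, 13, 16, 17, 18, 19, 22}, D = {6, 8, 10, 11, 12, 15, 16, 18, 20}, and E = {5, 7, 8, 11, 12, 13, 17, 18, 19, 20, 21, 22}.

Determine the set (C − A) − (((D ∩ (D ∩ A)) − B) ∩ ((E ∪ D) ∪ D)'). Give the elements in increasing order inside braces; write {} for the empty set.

{7, 13, 18, 19, 22}

C − A = {7, 13, 18, 19, 22}
D ∩ A = {8, 10, 16, 20}
D ∩ (D ∩ A) = {8, 10, 16, 20}
(D ∩ (D ∩ A)) − B = {}
E ∪ D = {5, 6, 7, 8, 10, 11, 12, 13, 15, 16, 17, 18, 19, 20, 21, 22}
(E ∪ D) ∪ D = {5, 6, 7, 8, 10, 11, 12, 13, 15, 16, 17, 18, 19, 20, 21, 22}
((E ∪ D) ∪ D)' = {9, 14}
((D ∩ (D ∩ A)) − B) ∩ ((E ∪ D) ∪ D)' = {}
(C − A) − (((D ∩ (D ∩ A)) − B) ∩ ((E ∪ D) ∪ D)') = {7, 13, 18, 19, 22}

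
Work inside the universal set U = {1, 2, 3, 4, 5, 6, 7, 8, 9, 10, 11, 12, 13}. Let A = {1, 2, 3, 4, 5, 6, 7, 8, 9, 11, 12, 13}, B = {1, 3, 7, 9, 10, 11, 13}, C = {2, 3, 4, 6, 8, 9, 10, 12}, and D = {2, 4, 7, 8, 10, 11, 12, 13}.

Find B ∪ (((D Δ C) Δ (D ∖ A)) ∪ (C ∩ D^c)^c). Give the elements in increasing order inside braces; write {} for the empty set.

{1, 2, 3, 4, 5, 6, 7, 8, 9, 10, 11, 12, 13}

D Δ C = {3, 6, 7, 9, 11, 13}
D ∖ A = {10}
(D Δ C) Δ (D ∖ A) = {3, 6, 7, 9, 10, 11, 13}
D^c = {1, 3, 5, 6, 9}
C ∩ D^c = {3, 6, 9}
(C ∩ D^c)^c = {1, 2, 4, 5, 7, 8, 10, 11, 12, 13}
((D Δ C) Δ (D ∖ A)) ∪ (C ∩ D^c)^c = {1, 2, 3, 4, 5, 6, 7, 8, 9, 10, 11, 12, 13}
B ∪ (((D Δ C) Δ (D ∖ A)) ∪ (C ∩ D^c)^c) = {1, 2, 3, 4, 5, 6, 7, 8, 9, 10, 11, 12, 13}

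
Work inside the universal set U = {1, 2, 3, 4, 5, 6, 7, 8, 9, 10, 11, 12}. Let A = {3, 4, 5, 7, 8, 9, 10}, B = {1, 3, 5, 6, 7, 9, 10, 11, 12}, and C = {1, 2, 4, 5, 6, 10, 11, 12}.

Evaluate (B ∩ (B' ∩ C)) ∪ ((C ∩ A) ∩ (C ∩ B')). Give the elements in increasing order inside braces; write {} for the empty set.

{4}

B' = {2, 4, 8}
B' ∩ C = {2, 4}
B ∩ (B' ∩ C) = {}
C ∩ A = {4, 5, 10}
C ∩ B' = {2, 4}
(C ∩ A) ∩ (C ∩ B') = {4}
(B ∩ (B' ∩ C)) ∪ ((C ∩ A) ∩ (C ∩ B')) = {4}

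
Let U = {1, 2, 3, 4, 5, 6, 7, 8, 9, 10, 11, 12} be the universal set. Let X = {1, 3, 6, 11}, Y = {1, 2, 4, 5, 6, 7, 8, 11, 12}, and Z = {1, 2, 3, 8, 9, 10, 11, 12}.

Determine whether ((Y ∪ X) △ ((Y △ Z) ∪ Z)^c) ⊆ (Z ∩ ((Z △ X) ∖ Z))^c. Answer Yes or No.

Y ∪ X = {1, 2, 3, 4, 5, 6, 7, 8, 11, 12}
Y △ Z = {3, 4, 5, 6, 7, 9, 10}
(Y △ Z) ∪ Z = {1, 2, 3, 4, 5, 6, 7, 8, 9, 10, 11, 12}
((Y △ Z) ∪ Z)^c = {}
(Y ∪ X) △ ((Y △ Z) ∪ Z)^c = {1, 2, 3, 4, 5, 6, 7, 8, 11, 12}
Z △ X = {2, 6, 8, 9, 10, 12}
(Z △ X) ∖ Z = {6}
Z ∩ ((Z △ X) ∖ Z) = {}
(Z ∩ ((Z △ X) ∖ Z))^c = {1, 2, 3, 4, 5, 6, 7, 8, 9, 10, 11, 12}
Every element of {1, 2, 3, 4, 5, 6, 7, 8, 11, 12} is in {1, 2, 3, 4, 5, 6, 7, 8, 9, 10, 11, 12}, so (Y ∪ X) △ ((Y △ Z) ∪ Z)^c ⊆ (Z ∩ ((Z △ X) ∖ Z))^c.

Yes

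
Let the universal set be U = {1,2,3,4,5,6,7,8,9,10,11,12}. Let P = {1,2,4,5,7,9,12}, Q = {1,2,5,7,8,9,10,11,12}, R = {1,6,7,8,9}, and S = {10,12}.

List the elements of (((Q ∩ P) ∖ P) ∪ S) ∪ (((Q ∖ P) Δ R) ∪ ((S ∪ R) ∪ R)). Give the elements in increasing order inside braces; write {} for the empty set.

{1,6,7,8,9,10,11,12}

Q ∩ P = {1,2,5,7,9,12}
(Q ∩ P) ∖ P = {}
((Q ∩ P) ∖ P) ∪ S = {10,12}
Q ∖ P = {8,10,11}
(Q ∖ P) Δ R = {1,6,7,9,10,11}
S ∪ R = {1,6,7,8,9,10,12}
(S ∪ R) ∪ R = {1,6,7,8,9,10,12}
((Q ∖ P) Δ R) ∪ ((S ∪ R) ∪ R) = {1,6,7,8,9,10,11,12}
(((Q ∩ P) ∖ P) ∪ S) ∪ (((Q ∖ P) Δ R) ∪ ((S ∪ R) ∪ R)) = {1,6,7,8,9,10,11,12}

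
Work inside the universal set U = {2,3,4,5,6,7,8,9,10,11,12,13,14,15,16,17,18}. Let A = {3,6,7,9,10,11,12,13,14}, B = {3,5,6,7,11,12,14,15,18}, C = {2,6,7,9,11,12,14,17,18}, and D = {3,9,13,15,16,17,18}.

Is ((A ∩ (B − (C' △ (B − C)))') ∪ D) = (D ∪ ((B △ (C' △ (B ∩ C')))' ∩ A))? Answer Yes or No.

No

C' = {3,4,5,8,10,13,15,16}
B − C = {3,5,15}
C' △ (B − C) = {4,8,10,13,16}
B − (C' △ (B − C)) = {3,5,6,7,11,12,14,15,18}
(B − (C' △ (B − C)))' = {2,4,8,9,10,13,16,17}
A ∩ (B − (C' △ (B − C)))' = {9,10,13}
(A ∩ (B − (C' △ (B − C)))') ∪ D = {3,9,10,13,15,16,17,18}
B ∩ C' = {3,5,15}
C' △ (B ∩ C') = {4,8,10,13,16}
B △ (C' △ (B ∩ C')) = {3,4,5,6,7,8,10,11,12,13,14,15,16,18}
(B △ (C' △ (B ∩ C')))' = {2,9,17}
(B △ (C' △ (B ∩ C')))' ∩ A = {9}
D ∪ ((B △ (C' △ (B ∩ C')))' ∩ A) = {3,9,13,15,16,17,18}
10 ∈ (A ∩ (B − (C' △ (B − C)))') ∪ D but 10 ∉ D ∪ ((B △ (C' △ (B ∩ C')))' ∩ A), so they differ.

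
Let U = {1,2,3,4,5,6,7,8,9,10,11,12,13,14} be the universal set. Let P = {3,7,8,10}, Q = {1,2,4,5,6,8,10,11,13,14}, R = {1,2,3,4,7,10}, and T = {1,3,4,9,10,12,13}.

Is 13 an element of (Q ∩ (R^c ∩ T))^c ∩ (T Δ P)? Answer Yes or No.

13 ∉ R, so 13 ∈ R^c
13 ∈ R^c and 13 ∈ T, so 13 ∈ R^c ∩ T
13 ∈ Q and 13 ∈ (R^c ∩ T), so 13 ∈ Q ∩ (R^c ∩ T)
13 ∉ (Q ∩ (R^c ∩ T))^c since 13 ∈ (Q ∩ (R^c ∩ T))
13 ∈ T and 13 ∉ P, so 13 ∈ T Δ P
13 ∉ (Q ∩ (R^c ∩ T))^c and 13 ∈ (T Δ P), so 13 ∉ (Q ∩ (R^c ∩ T))^c ∩ (T Δ P)

No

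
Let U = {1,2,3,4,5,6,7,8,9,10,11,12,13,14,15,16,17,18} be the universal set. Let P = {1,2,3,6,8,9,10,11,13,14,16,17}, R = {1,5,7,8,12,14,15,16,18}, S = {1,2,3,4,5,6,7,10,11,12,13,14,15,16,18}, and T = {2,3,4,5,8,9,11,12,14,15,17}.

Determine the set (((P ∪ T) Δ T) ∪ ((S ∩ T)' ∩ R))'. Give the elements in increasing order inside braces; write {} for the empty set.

P ∪ T = {1,2,3,4,5,6,8,9,10,11,12,13,14,15,16,17}
(P ∪ T) Δ T = {1,6,10,13,16}
S ∩ T = {2,3,4,5,11,12,14,15}
(S ∩ T)' = {1,6,7,8,9,10,13,16,17,18}
(S ∩ T)' ∩ R = {1,7,8,16,18}
((P ∪ T) Δ T) ∪ ((S ∩ T)' ∩ R) = {1,6,7,8,10,13,16,18}
(((P ∪ T) Δ T) ∪ ((S ∩ T)' ∩ R))' = {2,3,4,5,9,11,12,14,15,17}

{2,3,4,5,9,11,12,14,15,17}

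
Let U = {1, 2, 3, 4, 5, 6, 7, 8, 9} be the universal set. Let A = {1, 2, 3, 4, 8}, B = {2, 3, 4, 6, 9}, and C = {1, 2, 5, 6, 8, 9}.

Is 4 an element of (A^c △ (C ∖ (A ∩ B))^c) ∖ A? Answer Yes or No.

4 ∈ A, so 4 ∉ A^c
4 ∈ A and 4 ∈ B, so 4 ∈ A ∩ B
4 ∉ C and 4 ∈ (A ∩ B), so 4 ∉ C ∖ (A ∩ B)
4 ∈ (C ∖ (A ∩ B))^c since 4 ∉ (C ∖ (A ∩ B))
4 ∉ A^c and 4 ∈ (C ∖ (A ∩ B))^c, so 4 ∈ A^c △ (C ∖ (A ∩ B))^c
4 ∈ (A^c △ (C ∖ (A ∩ B))^c) and 4 ∈ A, so 4 ∉ (A^c △ (C ∖ (A ∩ B))^c) ∖ A

No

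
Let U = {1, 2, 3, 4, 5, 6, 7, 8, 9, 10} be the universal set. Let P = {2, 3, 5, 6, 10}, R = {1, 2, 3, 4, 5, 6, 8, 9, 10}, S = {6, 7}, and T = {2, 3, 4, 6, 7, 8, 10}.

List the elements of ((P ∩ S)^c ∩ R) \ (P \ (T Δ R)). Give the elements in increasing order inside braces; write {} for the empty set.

{1, 4, 5, 8, 9}

P ∩ S = {6}
(P ∩ S)^c = {1, 2, 3, 4, 5, 7, 8, 9, 10}
(P ∩ S)^c ∩ R = {1, 2, 3, 4, 5, 8, 9, 10}
T Δ R = {1, 5, 7, 9}
P \ (T Δ R) = {2, 3, 6, 10}
((P ∩ S)^c ∩ R) \ (P \ (T Δ R)) = {1, 4, 5, 8, 9}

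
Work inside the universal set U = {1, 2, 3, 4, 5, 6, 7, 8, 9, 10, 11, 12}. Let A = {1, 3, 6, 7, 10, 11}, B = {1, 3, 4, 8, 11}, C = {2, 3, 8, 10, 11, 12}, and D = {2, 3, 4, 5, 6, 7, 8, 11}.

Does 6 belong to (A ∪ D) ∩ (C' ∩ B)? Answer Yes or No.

No

6 ∈ A and 6 ∈ D, so 6 ∈ A ∪ D
6 ∉ C, so 6 ∈ C'
6 ∈ C' and 6 ∉ B, so 6 ∉ C' ∩ B
6 ∈ (A ∪ D) and 6 ∉ (C' ∩ B), so 6 ∉ (A ∪ D) ∩ (C' ∩ B)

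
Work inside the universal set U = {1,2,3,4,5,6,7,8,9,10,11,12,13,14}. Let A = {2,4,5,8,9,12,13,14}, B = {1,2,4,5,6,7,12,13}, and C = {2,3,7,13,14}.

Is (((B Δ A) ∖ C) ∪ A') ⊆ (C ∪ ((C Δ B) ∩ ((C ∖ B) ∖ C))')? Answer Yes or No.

Yes

B Δ A = {1,6,7,8,9,14}
(B Δ A) ∖ C = {1,6,8,9}
A' = {1,3,6,7,10,11}
((B Δ A) ∖ C) ∪ A' = {1,3,6,7,8,9,10,11}
C Δ B = {1,3,4,5,6,12,14}
C ∖ B = {3,14}
(C ∖ B) ∖ C = {}
(C Δ B) ∩ ((C ∖ B) ∖ C) = {}
((C Δ B) ∩ ((C ∖ B) ∖ C))' = {1,2,3,4,5,6,7,8,9,10,11,12,13,14}
C ∪ ((C Δ B) ∩ ((C ∖ B) ∖ C))' = {1,2,3,4,5,6,7,8,9,10,11,12,13,14}
Every element of {1,3,6,7,8,9,10,11} is in {1,2,3,4,5,6,7,8,9,10,11,12,13,14}, so ((B Δ A) ∖ C) ∪ A' ⊆ C ∪ ((C Δ B) ∩ ((C ∖ B) ∖ C))'.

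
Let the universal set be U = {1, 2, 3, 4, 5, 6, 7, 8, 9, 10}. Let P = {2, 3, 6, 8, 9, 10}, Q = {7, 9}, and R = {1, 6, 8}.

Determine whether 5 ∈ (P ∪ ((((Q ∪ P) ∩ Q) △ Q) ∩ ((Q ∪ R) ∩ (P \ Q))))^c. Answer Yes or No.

5 ∉ Q and 5 ∉ P, so 5 ∉ Q ∪ P
5 ∉ (Q ∪ P) and 5 ∉ Q, so 5 ∉ (Q ∪ P) ∩ Q
5 ∉ ((Q ∪ P) ∩ Q) and 5 ∉ Q, so 5 ∉ ((Q ∪ P) ∩ Q) △ Q
5 ∉ Q and 5 ∉ R, so 5 ∉ Q ∪ R
5 ∉ P and 5 ∉ Q, so 5 ∉ P \ Q
5 ∉ (Q ∪ R) and 5 ∉ (P \ Q), so 5 ∉ (Q ∪ R) ∩ (P \ Q)
5 ∉ (((Q ∪ P) ∩ Q) △ Q) and 5 ∉ ((Q ∪ R) ∩ (P \ Q)), so 5 ∉ (((Q ∪ P) ∩ Q) △ Q) ∩ ((Q ∪ R) ∩ (P \ Q))
5 ∉ P and 5 ∉ ((((Q ∪ P) ∩ Q) △ Q) ∩ ((Q ∪ R) ∩ (P \ Q))), so 5 ∉ P ∪ ((((Q ∪ P) ∩ Q) △ Q) ∩ ((Q ∪ R) ∩ (P \ Q)))
5 ∈ (P ∪ ((((Q ∪ P) ∩ Q) △ Q) ∩ ((Q ∪ R) ∩ (P \ Q))))^c since 5 ∉ (P ∪ ((((Q ∪ P) ∩ Q) △ Q) ∩ ((Q ∪ R) ∩ (P \ Q))))

Yes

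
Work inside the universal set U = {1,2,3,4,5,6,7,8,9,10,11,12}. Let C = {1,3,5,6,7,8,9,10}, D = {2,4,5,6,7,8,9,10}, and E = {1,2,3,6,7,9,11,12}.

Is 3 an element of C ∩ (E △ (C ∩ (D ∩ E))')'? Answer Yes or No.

3 ∉ D and 3 ∈ E, so 3 ∉ D ∩ E
3 ∈ C and 3 ∉ (D ∩ E), so 3 ∉ C ∩ (D ∩ E)
3 ∈ (C ∩ (D ∩ E))' since 3 ∉ (C ∩ (D ∩ E))
3 ∈ E and 3 ∈ (C ∩ (D ∩ E))', so 3 ∉ E △ (C ∩ (D ∩ E))'
3 ∈ (E △ (C ∩ (D ∩ E))')' since 3 ∉ (E △ (C ∩ (D ∩ E))')
3 ∈ C and 3 ∈ (E △ (C ∩ (D ∩ E))')', so 3 ∈ C ∩ (E △ (C ∩ (D ∩ E))')'

Yes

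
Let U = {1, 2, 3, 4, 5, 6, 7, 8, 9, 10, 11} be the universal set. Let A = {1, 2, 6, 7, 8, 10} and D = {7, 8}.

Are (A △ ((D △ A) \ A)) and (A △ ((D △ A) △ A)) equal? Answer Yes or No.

No

D △ A = {1, 2, 6, 10}
(D △ A) \ A = {}
A △ ((D △ A) \ A) = {1, 2, 6, 7, 8, 10}
(D △ A) △ A = {7, 8}
A △ ((D △ A) △ A) = {1, 2, 6, 10}
7 ∈ A △ ((D △ A) \ A) but 7 ∉ A △ ((D △ A) △ A), so they differ.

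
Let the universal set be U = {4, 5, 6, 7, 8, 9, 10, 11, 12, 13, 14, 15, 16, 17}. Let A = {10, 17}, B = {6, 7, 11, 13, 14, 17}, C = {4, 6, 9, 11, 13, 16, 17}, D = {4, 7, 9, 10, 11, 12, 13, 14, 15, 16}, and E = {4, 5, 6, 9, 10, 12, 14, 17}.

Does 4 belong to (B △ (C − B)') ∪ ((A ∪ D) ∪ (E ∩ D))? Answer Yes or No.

Yes

4 ∈ C and 4 ∉ B, so 4 ∈ C − B
4 ∉ (C − B)' since 4 ∈ (C − B)
4 ∉ B and 4 ∉ (C − B)', so 4 ∉ B △ (C − B)'
4 ∉ A and 4 ∈ D, so 4 ∈ A ∪ D
4 ∈ E and 4 ∈ D, so 4 ∈ E ∩ D
4 ∈ (A ∪ D) and 4 ∈ (E ∩ D), so 4 ∈ (A ∪ D) ∪ (E ∩ D)
4 ∉ (B △ (C − B)') and 4 ∈ ((A ∪ D) ∪ (E ∩ D)), so 4 ∈ (B △ (C − B)') ∪ ((A ∪ D) ∪ (E ∩ D))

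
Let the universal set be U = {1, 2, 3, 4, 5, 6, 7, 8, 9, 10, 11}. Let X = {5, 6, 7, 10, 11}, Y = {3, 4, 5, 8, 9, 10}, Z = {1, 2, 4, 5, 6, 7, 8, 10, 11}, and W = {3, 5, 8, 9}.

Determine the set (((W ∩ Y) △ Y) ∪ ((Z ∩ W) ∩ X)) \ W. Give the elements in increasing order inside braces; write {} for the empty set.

W ∩ Y = {3, 5, 8, 9}
(W ∩ Y) △ Y = {4, 10}
Z ∩ W = {5, 8}
(Z ∩ W) ∩ X = {5}
((W ∩ Y) △ Y) ∪ ((Z ∩ W) ∩ X) = {4, 5, 10}
(((W ∩ Y) △ Y) ∪ ((Z ∩ W) ∩ X)) \ W = {4, 10}

{4, 10}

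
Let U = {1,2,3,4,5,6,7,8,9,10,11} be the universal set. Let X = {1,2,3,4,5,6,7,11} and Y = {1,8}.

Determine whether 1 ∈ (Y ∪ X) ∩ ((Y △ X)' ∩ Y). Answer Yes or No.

Yes

1 ∈ Y and 1 ∈ X, so 1 ∈ Y ∪ X
1 ∈ Y and 1 ∈ X, so 1 ∉ Y △ X
1 ∈ (Y △ X)' since 1 ∉ (Y △ X)
1 ∈ (Y △ X)' and 1 ∈ Y, so 1 ∈ (Y △ X)' ∩ Y
1 ∈ (Y ∪ X) and 1 ∈ ((Y △ X)' ∩ Y), so 1 ∈ (Y ∪ X) ∩ ((Y △ X)' ∩ Y)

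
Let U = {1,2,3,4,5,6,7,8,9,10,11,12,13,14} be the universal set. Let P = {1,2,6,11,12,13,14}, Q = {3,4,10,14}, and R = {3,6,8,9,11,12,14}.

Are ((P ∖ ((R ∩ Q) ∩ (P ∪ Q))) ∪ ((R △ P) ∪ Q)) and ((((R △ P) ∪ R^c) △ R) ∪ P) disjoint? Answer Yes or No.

No

R ∩ Q = {3,14}
P ∪ Q = {1,2,3,4,6,10,11,12,13,14}
(R ∩ Q) ∩ (P ∪ Q) = {3,14}
P ∖ ((R ∩ Q) ∩ (P ∪ Q)) = {1,2,6,11,12,13}
R △ P = {1,2,3,8,9,13}
(R △ P) ∪ Q = {1,2,3,4,8,9,10,13,14}
(P ∖ ((R ∩ Q) ∩ (P ∪ Q))) ∪ ((R △ P) ∪ Q) = {1,2,3,4,6,8,9,10,11,12,13,14}
R^c = {1,2,4,5,7,10,13}
(R △ P) ∪ R^c = {1,2,3,4,5,7,8,9,10,13}
((R △ P) ∪ R^c) △ R = {1,2,4,5,6,7,10,11,12,13,14}
(((R △ P) ∪ R^c) △ R) ∪ P = {1,2,4,5,6,7,10,11,12,13,14}
1 lies in both, so they are not disjoint.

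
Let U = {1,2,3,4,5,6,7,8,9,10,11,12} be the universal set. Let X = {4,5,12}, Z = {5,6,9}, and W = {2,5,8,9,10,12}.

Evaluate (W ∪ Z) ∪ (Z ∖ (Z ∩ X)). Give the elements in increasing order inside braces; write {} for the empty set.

W ∪ Z = {2,5,6,8,9,10,12}
Z ∩ X = {5}
Z ∖ (Z ∩ X) = {6,9}
(W ∪ Z) ∪ (Z ∖ (Z ∩ X)) = {2,5,6,8,9,10,12}

{2,5,6,8,9,10,12}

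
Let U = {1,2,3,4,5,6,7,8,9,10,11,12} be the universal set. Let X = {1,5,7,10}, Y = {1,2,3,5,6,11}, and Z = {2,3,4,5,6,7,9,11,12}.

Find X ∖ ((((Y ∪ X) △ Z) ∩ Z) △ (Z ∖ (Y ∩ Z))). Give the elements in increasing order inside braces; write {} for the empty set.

{1,5,10}

Y ∪ X = {1,2,3,5,6,7,10,11}
(Y ∪ X) △ Z = {1,4,9,10,12}
((Y ∪ X) △ Z) ∩ Z = {4,9,12}
Y ∩ Z = {2,3,5,6,11}
Z ∖ (Y ∩ Z) = {4,7,9,12}
(((Y ∪ X) △ Z) ∩ Z) △ (Z ∖ (Y ∩ Z)) = {7}
X ∖ ((((Y ∪ X) △ Z) ∩ Z) △ (Z ∖ (Y ∩ Z))) = {1,5,10}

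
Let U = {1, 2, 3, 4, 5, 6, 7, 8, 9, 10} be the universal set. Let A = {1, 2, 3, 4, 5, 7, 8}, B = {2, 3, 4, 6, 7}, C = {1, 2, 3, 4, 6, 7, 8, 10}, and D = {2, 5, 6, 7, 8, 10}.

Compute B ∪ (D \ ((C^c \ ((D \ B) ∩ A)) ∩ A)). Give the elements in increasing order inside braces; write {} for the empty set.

{2, 3, 4, 5, 6, 7, 8, 10}

C^c = {5, 9}
D \ B = {5, 8, 10}
(D \ B) ∩ A = {5, 8}
C^c \ ((D \ B) ∩ A) = {9}
(C^c \ ((D \ B) ∩ A)) ∩ A = {}
D \ ((C^c \ ((D \ B) ∩ A)) ∩ A) = {2, 5, 6, 7, 8, 10}
B ∪ (D \ ((C^c \ ((D \ B) ∩ A)) ∩ A)) = {2, 3, 4, 5, 6, 7, 8, 10}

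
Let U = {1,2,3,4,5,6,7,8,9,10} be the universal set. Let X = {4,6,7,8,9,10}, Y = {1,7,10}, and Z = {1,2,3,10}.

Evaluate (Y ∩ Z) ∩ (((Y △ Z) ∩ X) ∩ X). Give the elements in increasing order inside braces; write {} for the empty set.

{}

Y ∩ Z = {1,10}
Y △ Z = {2,3,7}
(Y △ Z) ∩ X = {7}
((Y △ Z) ∩ X) ∩ X = {7}
(Y ∩ Z) ∩ (((Y △ Z) ∩ X) ∩ X) = {}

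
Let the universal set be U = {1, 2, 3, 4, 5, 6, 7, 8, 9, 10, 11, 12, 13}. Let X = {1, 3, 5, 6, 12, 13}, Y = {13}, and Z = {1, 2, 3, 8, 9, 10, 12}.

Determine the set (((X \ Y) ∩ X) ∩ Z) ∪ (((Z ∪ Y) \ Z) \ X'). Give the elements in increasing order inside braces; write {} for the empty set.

{1, 3, 12, 13}

X \ Y = {1, 3, 5, 6, 12}
(X \ Y) ∩ X = {1, 3, 5, 6, 12}
((X \ Y) ∩ X) ∩ Z = {1, 3, 12}
Z ∪ Y = {1, 2, 3, 8, 9, 10, 12, 13}
(Z ∪ Y) \ Z = {13}
X' = {2, 4, 7, 8, 9, 10, 11}
((Z ∪ Y) \ Z) \ X' = {13}
(((X \ Y) ∩ X) ∩ Z) ∪ (((Z ∪ Y) \ Z) \ X') = {1, 3, 12, 13}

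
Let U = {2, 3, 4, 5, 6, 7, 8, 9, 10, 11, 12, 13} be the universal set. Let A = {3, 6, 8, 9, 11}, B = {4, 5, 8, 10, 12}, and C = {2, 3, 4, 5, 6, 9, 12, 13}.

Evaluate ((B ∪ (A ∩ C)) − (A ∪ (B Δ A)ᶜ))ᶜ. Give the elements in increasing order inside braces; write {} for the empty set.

{2, 3, 6, 7, 8, 9, 11, 13}

A ∩ C = {3, 6, 9}
B ∪ (A ∩ C) = {3, 4, 5, 6, 8, 9, 10, 12}
B Δ A = {3, 4, 5, 6, 9, 10, 11, 12}
(B Δ A)ᶜ = {2, 7, 8, 13}
A ∪ (B Δ A)ᶜ = {2, 3, 6, 7, 8, 9, 11, 13}
(B ∪ (A ∩ C)) − (A ∪ (B Δ A)ᶜ) = {4, 5, 10, 12}
((B ∪ (A ∩ C)) − (A ∪ (B Δ A)ᶜ))ᶜ = {2, 3, 6, 7, 8, 9, 11, 13}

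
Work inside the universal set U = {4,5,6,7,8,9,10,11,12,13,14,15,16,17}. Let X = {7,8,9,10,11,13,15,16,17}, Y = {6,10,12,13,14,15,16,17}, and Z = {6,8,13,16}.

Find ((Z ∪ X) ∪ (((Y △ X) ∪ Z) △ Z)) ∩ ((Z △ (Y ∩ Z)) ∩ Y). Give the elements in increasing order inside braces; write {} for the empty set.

{}

Z ∪ X = {6,7,8,9,10,11,13,15,16,17}
Y △ X = {6,7,8,9,11,12,14}
(Y △ X) ∪ Z = {6,7,8,9,11,12,13,14,16}
((Y △ X) ∪ Z) △ Z = {7,9,11,12,14}
(Z ∪ X) ∪ (((Y △ X) ∪ Z) △ Z) = {6,7,8,9,10,11,12,13,14,15,16,17}
Y ∩ Z = {6,13,16}
Z △ (Y ∩ Z) = {8}
(Z △ (Y ∩ Z)) ∩ Y = {}
((Z ∪ X) ∪ (((Y △ X) ∪ Z) △ Z)) ∩ ((Z △ (Y ∩ Z)) ∩ Y) = {}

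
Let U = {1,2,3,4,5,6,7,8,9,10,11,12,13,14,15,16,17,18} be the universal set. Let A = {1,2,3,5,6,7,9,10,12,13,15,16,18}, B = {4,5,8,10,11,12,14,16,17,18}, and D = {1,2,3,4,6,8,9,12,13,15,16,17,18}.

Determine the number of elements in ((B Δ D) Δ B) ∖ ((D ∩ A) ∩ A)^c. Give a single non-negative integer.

B Δ D = {1,2,3,5,6,9,10,11,13,14,15}
(B Δ D) Δ B = {1,2,3,4,6,8,9,12,13,15,16,17,18}
D ∩ A = {1,2,3,6,9,12,13,15,16,18}
(D ∩ A) ∩ A = {1,2,3,6,9,12,13,15,16,18}
((D ∩ A) ∩ A)^c = {4,5,7,8,10,11,14,17}
((B Δ D) Δ B) ∖ ((D ∩ A) ∩ A)^c = {1,2,3,6,9,12,13,15,16,18}
|((B Δ D) Δ B) ∖ ((D ∩ A) ∩ A)^c| = 10

10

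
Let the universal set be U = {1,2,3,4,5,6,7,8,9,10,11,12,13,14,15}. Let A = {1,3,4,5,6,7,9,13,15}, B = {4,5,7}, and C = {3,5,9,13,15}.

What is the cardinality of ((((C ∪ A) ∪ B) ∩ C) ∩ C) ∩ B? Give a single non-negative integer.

1

C ∪ A = {1,3,4,5,6,7,9,13,15}
(C ∪ A) ∪ B = {1,3,4,5,6,7,9,13,15}
((C ∪ A) ∪ B) ∩ C = {3,5,9,13,15}
(((C ∪ A) ∪ B) ∩ C) ∩ C = {3,5,9,13,15}
((((C ∪ A) ∪ B) ∩ C) ∩ C) ∩ B = {5}
|((((C ∪ A) ∪ B) ∩ C) ∩ C) ∩ B| = 1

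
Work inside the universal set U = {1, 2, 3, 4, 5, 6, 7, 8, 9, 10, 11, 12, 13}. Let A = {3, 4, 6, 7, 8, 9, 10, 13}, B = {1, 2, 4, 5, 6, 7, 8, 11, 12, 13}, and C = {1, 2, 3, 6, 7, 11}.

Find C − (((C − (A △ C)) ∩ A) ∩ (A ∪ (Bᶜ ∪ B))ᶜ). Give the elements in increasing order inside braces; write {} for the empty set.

A △ C = {1, 2, 4, 8, 9, 10, 11, 13}
C − (A △ C) = {3, 6, 7}
(C − (A △ C)) ∩ A = {3, 6, 7}
Bᶜ = {3, 9, 10}
Bᶜ ∪ B = {1, 2, 3, 4, 5, 6, 7, 8, 9, 10, 11, 12, 13}
A ∪ (Bᶜ ∪ B) = {1, 2, 3, 4, 5, 6, 7, 8, 9, 10, 11, 12, 13}
(A ∪ (Bᶜ ∪ B))ᶜ = {}
((C − (A △ C)) ∩ A) ∩ (A ∪ (Bᶜ ∪ B))ᶜ = {}
C − (((C − (A △ C)) ∩ A) ∩ (A ∪ (Bᶜ ∪ B))ᶜ) = {1, 2, 3, 6, 7, 11}

{1, 2, 3, 6, 7, 11}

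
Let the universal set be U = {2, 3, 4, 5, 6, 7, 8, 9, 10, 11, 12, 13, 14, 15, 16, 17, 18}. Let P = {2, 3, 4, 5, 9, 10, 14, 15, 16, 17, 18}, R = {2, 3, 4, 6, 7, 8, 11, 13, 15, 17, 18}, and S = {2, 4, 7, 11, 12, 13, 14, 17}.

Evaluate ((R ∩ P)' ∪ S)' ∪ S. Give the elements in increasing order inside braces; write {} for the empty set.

{2, 3, 4, 7, 11, 12, 13, 14, 15, 17, 18}

R ∩ P = {2, 3, 4, 15, 17, 18}
(R ∩ P)' = {5, 6, 7, 8, 9, 10, 11, 12, 13, 14, 16}
(R ∩ P)' ∪ S = {2, 4, 5, 6, 7, 8, 9, 10, 11, 12, 13, 14, 16, 17}
((R ∩ P)' ∪ S)' = {3, 15, 18}
((R ∩ P)' ∪ S)' ∪ S = {2, 3, 4, 7, 11, 12, 13, 14, 15, 17, 18}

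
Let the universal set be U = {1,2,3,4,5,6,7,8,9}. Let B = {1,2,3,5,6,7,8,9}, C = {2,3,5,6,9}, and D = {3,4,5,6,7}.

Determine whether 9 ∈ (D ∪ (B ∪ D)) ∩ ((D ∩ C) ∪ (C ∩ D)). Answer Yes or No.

No

9 ∈ B and 9 ∉ D, so 9 ∈ B ∪ D
9 ∉ D and 9 ∈ (B ∪ D), so 9 ∈ D ∪ (B ∪ D)
9 ∉ D and 9 ∈ C, so 9 ∉ D ∩ C
9 ∈ C and 9 ∉ D, so 9 ∉ C ∩ D
9 ∉ (D ∩ C) and 9 ∉ (C ∩ D), so 9 ∉ (D ∩ C) ∪ (C ∩ D)
9 ∈ (D ∪ (B ∪ D)) and 9 ∉ ((D ∩ C) ∪ (C ∩ D)), so 9 ∉ (D ∪ (B ∪ D)) ∩ ((D ∩ C) ∪ (C ∩ D))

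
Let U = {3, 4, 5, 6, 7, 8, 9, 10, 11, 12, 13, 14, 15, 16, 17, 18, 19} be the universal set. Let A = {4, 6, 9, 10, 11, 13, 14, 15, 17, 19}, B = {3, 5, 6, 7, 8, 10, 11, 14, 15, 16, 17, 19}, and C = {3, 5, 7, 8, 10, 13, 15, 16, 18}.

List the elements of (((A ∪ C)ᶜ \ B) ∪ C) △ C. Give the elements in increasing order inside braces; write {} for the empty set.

A ∪ C = {3, 4, 5, 6, 7, 8, 9, 10, 11, 13, 14, 15, 16, 17, 18, 19}
(A ∪ C)ᶜ = {12}
(A ∪ C)ᶜ \ B = {12}
((A ∪ C)ᶜ \ B) ∪ C = {3, 5, 7, 8, 10, 12, 13, 15, 16, 18}
(((A ∪ C)ᶜ \ B) ∪ C) △ C = {12}

{12}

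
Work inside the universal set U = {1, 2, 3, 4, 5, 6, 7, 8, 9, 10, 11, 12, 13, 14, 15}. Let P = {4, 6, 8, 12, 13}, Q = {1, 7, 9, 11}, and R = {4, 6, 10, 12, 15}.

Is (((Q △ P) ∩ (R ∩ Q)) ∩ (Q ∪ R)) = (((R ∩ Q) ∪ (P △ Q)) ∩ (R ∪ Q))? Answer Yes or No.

No

Q △ P = {1, 4, 6, 7, 8, 9, 11, 12, 13}
R ∩ Q = {}
(Q △ P) ∩ (R ∩ Q) = {}
Q ∪ R = {1, 4, 6, 7, 9, 10, 11, 12, 15}
((Q △ P) ∩ (R ∩ Q)) ∩ (Q ∪ R) = {}
P △ Q = {1, 4, 6, 7, 8, 9, 11, 12, 13}
(R ∩ Q) ∪ (P △ Q) = {1, 4, 6, 7, 8, 9, 11, 12, 13}
R ∪ Q = {1, 4, 6, 7, 9, 10, 11, 12, 15}
((R ∩ Q) ∪ (P △ Q)) ∩ (R ∪ Q) = {1, 4, 6, 7, 9, 11, 12}
1 ∈ ((R ∩ Q) ∪ (P △ Q)) ∩ (R ∪ Q) but 1 ∉ ((Q △ P) ∩ (R ∩ Q)) ∩ (Q ∪ R), so they differ.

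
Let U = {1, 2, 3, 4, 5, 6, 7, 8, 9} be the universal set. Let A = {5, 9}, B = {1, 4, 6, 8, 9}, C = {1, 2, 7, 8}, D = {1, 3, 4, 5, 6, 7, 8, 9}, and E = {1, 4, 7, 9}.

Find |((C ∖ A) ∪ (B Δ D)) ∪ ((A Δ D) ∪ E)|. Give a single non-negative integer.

9

C ∖ A = {1, 2, 7, 8}
B Δ D = {3, 5, 7}
(C ∖ A) ∪ (B Δ D) = {1, 2, 3, 5, 7, 8}
A Δ D = {1, 3, 4, 6, 7, 8}
(A Δ D) ∪ E = {1, 3, 4, 6, 7, 8, 9}
((C ∖ A) ∪ (B Δ D)) ∪ ((A Δ D) ∪ E) = {1, 2, 3, 4, 5, 6, 7, 8, 9}
|((C ∖ A) ∪ (B Δ D)) ∪ ((A Δ D) ∪ E)| = 9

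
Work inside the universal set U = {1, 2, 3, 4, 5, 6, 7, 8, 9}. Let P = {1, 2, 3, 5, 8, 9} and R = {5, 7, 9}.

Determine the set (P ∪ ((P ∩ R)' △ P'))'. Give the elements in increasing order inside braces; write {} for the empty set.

{4, 6, 7}

P ∩ R = {5, 9}
(P ∩ R)' = {1, 2, 3, 4, 6, 7, 8}
P' = {4, 6, 7}
(P ∩ R)' △ P' = {1, 2, 3, 8}
P ∪ ((P ∩ R)' △ P') = {1, 2, 3, 5, 8, 9}
(P ∪ ((P ∩ R)' △ P'))' = {4, 6, 7}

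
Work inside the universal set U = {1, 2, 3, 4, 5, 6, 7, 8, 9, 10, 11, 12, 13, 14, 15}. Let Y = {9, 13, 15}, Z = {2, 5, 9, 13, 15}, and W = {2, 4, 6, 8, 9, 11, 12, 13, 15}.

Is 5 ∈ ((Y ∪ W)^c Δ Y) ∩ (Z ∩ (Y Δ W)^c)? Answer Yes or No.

5 ∉ Y and 5 ∉ W, so 5 ∉ Y ∪ W
5 ∈ (Y ∪ W)^c since 5 ∉ (Y ∪ W)
5 ∈ (Y ∪ W)^c and 5 ∉ Y, so 5 ∈ (Y ∪ W)^c Δ Y
5 ∉ Y and 5 ∉ W, so 5 ∉ Y Δ W
5 ∈ (Y Δ W)^c since 5 ∉ (Y Δ W)
5 ∈ Z and 5 ∈ (Y Δ W)^c, so 5 ∈ Z ∩ (Y Δ W)^c
5 ∈ ((Y ∪ W)^c Δ Y) and 5 ∈ (Z ∩ (Y Δ W)^c), so 5 ∈ ((Y ∪ W)^c Δ Y) ∩ (Z ∩ (Y Δ W)^c)

Yes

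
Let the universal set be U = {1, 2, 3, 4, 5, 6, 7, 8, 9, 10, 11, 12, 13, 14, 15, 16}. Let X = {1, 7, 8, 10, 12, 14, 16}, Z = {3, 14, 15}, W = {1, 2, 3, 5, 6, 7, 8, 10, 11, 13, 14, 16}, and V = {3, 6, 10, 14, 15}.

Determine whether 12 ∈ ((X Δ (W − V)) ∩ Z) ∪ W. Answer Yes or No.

No

12 ∉ W and 12 ∉ V, so 12 ∉ W − V
12 ∈ X and 12 ∉ (W − V), so 12 ∈ X Δ (W − V)
12 ∈ (X Δ (W − V)) and 12 ∉ Z, so 12 ∉ (X Δ (W − V)) ∩ Z
12 ∉ ((X Δ (W − V)) ∩ Z) and 12 ∉ W, so 12 ∉ ((X Δ (W − V)) ∩ Z) ∪ W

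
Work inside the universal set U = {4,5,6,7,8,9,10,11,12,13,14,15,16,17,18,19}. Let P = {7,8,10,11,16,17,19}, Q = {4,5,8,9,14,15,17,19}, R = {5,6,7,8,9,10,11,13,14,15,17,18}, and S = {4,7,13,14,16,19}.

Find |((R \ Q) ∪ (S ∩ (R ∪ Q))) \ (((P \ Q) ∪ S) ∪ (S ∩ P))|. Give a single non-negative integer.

2

R \ Q = {6,7,10,11,13,18}
R ∪ Q = {4,5,6,7,8,9,10,11,13,14,15,17,18,19}
S ∩ (R ∪ Q) = {4,7,13,14,19}
(R \ Q) ∪ (S ∩ (R ∪ Q)) = {4,6,7,10,11,13,14,18,19}
P \ Q = {7,10,11,16}
(P \ Q) ∪ S = {4,7,10,11,13,14,16,19}
S ∩ P = {7,16,19}
((P \ Q) ∪ S) ∪ (S ∩ P) = {4,7,10,11,13,14,16,19}
((R \ Q) ∪ (S ∩ (R ∪ Q))) \ (((P \ Q) ∪ S) ∪ (S ∩ P)) = {6,18}
|((R \ Q) ∪ (S ∩ (R ∪ Q))) \ (((P \ Q) ∪ S) ∪ (S ∩ P))| = 2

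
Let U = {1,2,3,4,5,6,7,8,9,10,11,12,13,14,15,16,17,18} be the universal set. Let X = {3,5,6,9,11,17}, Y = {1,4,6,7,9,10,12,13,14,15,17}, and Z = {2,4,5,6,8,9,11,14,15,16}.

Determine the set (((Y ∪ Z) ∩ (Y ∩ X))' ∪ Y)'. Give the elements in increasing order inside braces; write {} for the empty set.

Y ∪ Z = {1,2,4,5,6,7,8,9,10,11,12,13,14,15,16,17}
Y ∩ X = {6,9,17}
(Y ∪ Z) ∩ (Y ∩ X) = {6,9,17}
((Y ∪ Z) ∩ (Y ∩ X))' = {1,2,3,4,5,7,8,10,11,12,13,14,15,16,18}
((Y ∪ Z) ∩ (Y ∩ X))' ∪ Y = {1,2,3,4,5,6,7,8,9,10,11,12,13,14,15,16,17,18}
(((Y ∪ Z) ∩ (Y ∩ X))' ∪ Y)' = {}

{}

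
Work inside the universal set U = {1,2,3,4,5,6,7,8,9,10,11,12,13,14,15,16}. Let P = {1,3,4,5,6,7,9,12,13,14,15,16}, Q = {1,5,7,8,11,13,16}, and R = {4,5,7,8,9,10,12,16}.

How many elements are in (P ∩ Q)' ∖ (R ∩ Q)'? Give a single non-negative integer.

1

P ∩ Q = {1,5,7,13,16}
(P ∩ Q)' = {2,3,4,6,8,9,10,11,12,14,15}
R ∩ Q = {5,7,8,16}
(R ∩ Q)' = {1,2,3,4,6,9,10,11,12,13,14,15}
(P ∩ Q)' ∖ (R ∩ Q)' = {8}
|(P ∩ Q)' ∖ (R ∩ Q)'| = 1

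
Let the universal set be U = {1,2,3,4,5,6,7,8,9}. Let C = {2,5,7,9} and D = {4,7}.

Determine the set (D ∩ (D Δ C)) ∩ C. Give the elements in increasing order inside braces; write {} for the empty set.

{}

D Δ C = {2,4,5,9}
D ∩ (D Δ C) = {4}
(D ∩ (D Δ C)) ∩ C = {}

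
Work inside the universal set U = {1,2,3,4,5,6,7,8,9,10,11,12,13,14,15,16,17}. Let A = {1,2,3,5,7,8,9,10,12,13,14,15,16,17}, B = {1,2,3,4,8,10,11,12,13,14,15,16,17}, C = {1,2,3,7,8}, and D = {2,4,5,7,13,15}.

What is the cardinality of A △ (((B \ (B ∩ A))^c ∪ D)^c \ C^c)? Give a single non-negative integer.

B ∩ A = {1,2,3,8,10,12,13,14,15,16,17}
B \ (B ∩ A) = {4,11}
(B \ (B ∩ A))^c = {1,2,3,5,6,7,8,9,10,12,13,14,15,16,17}
(B \ (B ∩ A))^c ∪ D = {1,2,3,4,5,6,7,8,9,10,12,13,14,15,16,17}
((B \ (B ∩ A))^c ∪ D)^c = {11}
C^c = {4,5,6,9,10,11,12,13,14,15,16,17}
((B \ (B ∩ A))^c ∪ D)^c \ C^c = {}
A △ (((B \ (B ∩ A))^c ∪ D)^c \ C^c) = {1,2,3,5,7,8,9,10,12,13,14,15,16,17}
|A △ (((B \ (B ∩ A))^c ∪ D)^c \ C^c)| = 14

14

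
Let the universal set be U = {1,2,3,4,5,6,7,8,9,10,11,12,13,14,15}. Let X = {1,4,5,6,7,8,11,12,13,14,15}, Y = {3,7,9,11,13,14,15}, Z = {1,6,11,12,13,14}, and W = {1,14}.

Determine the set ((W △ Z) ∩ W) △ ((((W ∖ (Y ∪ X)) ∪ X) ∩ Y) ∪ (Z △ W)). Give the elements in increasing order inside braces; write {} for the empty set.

{6,7,11,12,13,14,15}

W △ Z = {6,11,12,13}
(W △ Z) ∩ W = {}
Y ∪ X = {1,3,4,5,6,7,8,9,11,12,13,14,15}
W ∖ (Y ∪ X) = {}
(W ∖ (Y ∪ X)) ∪ X = {1,4,5,6,7,8,11,12,13,14,15}
((W ∖ (Y ∪ X)) ∪ X) ∩ Y = {7,11,13,14,15}
Z △ W = {6,11,12,13}
(((W ∖ (Y ∪ X)) ∪ X) ∩ Y) ∪ (Z △ W) = {6,7,11,12,13,14,15}
((W △ Z) ∩ W) △ ((((W ∖ (Y ∪ X)) ∪ X) ∩ Y) ∪ (Z △ W)) = {6,7,11,12,13,14,15}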